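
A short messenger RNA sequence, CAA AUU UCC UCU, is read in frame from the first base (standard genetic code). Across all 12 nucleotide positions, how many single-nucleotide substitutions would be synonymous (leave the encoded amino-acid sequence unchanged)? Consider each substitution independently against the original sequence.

9

Codon 1 (CAA, Gln): 1 synonymous substitution.
Codon 2 (AUU, Ile): 2 synonymous substitutions.
Codon 3 (UCC, Ser): 3 synonymous substitutions.
Codon 4 (UCU, Ser): 3 synonymous substitutions.
Total: 1 + 2 + 3 + 3 = 9.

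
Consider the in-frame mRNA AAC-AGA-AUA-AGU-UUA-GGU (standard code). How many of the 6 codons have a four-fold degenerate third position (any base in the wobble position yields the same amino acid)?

1

Codon 1 AAC (Asn): third position 2-fold.
Codon 2 AGA (Arg): third position 2-fold.
Codon 3 AUA (Ile): third position 3-fold.
Codon 4 AGU (Ser): third position 2-fold.
Codon 5 UUA (Leu): third position 2-fold.
Codon 6 GGU (Gly): third position 4-fold.
Four-fold degenerate third positions: 1.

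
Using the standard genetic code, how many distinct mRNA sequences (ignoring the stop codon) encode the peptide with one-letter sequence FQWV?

Phe: 2 codons.
Gln: 2 codons.
Trp: 1 codon.
Val: 4 codons.
2 × 2 × 1 × 4 = 16.

16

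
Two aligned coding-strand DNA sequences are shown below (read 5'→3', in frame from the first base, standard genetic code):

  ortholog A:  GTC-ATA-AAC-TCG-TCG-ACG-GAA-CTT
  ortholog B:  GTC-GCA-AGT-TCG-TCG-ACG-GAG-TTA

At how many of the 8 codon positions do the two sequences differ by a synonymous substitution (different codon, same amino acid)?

Codon 1: GTC Val / GTC Val — identical.
Codon 2: ATA Ile / GCA Ala — nonsynonymous.
Codon 3: AAC Asn / AGT Ser — nonsynonymous.
Codon 4: TCG Ser / TCG Ser — identical.
Codon 5: TCG Ser / TCG Ser — identical.
Codon 6: ACG Thr / ACG Thr — identical.
Codon 7: GAA Glu / GAG Glu — synonymous.
Codon 8: CTT Leu / TTA Leu — synonymous.
Synonymous differences: 2.

2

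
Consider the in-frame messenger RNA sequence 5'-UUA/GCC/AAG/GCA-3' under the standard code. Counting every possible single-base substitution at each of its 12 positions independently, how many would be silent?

9

Codon 1 (UUA, Leu): 2 synonymous substitutions.
Codon 2 (GCC, Ala): 3 synonymous substitutions.
Codon 3 (AAG, Lys): 1 synonymous substitution.
Codon 4 (GCA, Ala): 3 synonymous substitutions.
Total: 2 + 3 + 1 + 3 = 9.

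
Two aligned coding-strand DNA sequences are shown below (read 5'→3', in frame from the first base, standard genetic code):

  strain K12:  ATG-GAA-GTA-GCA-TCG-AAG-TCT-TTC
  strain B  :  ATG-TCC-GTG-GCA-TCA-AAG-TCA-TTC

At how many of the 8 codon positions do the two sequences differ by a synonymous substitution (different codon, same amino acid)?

3

Codon 1: ATG Met / ATG Met — identical.
Codon 2: GAA Glu / TCC Ser — nonsynonymous.
Codon 3: GTA Val / GTG Val — synonymous.
Codon 4: GCA Ala / GCA Ala — identical.
Codon 5: TCG Ser / TCA Ser — synonymous.
Codon 6: AAG Lys / AAG Lys — identical.
Codon 7: TCT Ser / TCA Ser — synonymous.
Codon 8: TTC Phe / TTC Phe — identical.
Synonymous differences: 3.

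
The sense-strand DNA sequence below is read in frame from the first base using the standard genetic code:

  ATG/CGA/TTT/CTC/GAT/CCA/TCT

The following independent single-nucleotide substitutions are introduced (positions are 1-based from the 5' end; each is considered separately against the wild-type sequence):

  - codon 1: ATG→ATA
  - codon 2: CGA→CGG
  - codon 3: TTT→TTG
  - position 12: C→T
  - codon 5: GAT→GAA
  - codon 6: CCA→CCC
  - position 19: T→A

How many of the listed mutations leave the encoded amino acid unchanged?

3

Codon 1: ATG (Met) → ATA (Ile) — missense.
Codon 2: CGA (Arg) → CGG (Arg) — synonymous.
Codon 3: TTT (Phe) → TTG (Leu) — missense.
Codon 4: CTC (Leu) → CTT (Leu) — synonymous.
Codon 5: GAT (Asp) → GAA (Glu) — missense.
Codon 6: CCA (Pro) → CCC (Pro) — synonymous.
Codon 7: TCT (Ser) → ACT (Thr) — missense.
Synonymous: 3 of 7.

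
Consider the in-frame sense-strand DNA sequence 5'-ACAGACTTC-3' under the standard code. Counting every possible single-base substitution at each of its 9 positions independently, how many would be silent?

5

Codon 1 (ACA, Thr): 3 synonymous substitutions.
Codon 2 (GAC, Asp): 1 synonymous substitution.
Codon 3 (TTC, Phe): 1 synonymous substitution.
Total: 3 + 1 + 1 = 5.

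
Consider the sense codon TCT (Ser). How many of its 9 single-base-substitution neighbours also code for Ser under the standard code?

Position 1: none → 0 synonymous.
Position 2: none → 0 synonymous.
Position 3: TCC, TCA, TCG → 3 synonymous.
Total: 0 + 0 + 3 = 3.

3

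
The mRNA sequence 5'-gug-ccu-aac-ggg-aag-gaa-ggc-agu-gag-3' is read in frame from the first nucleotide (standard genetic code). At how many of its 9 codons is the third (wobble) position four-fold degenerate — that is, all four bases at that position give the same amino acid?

4

Codon 1 GUG (Val): third position 4-fold.
Codon 2 CCU (Pro): third position 4-fold.
Codon 3 AAC (Asn): third position 2-fold.
Codon 4 GGG (Gly): third position 4-fold.
Codon 5 AAG (Lys): third position 2-fold.
Codon 6 GAA (Glu): third position 2-fold.
Codon 7 GGC (Gly): third position 4-fold.
Codon 8 AGU (Ser): third position 2-fold.
Codon 9 GAG (Glu): third position 2-fold.
Four-fold degenerate third positions: 4.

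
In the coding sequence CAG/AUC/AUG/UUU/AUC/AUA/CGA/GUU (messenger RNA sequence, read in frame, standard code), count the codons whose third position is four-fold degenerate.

2

Codon 1 CAG (Gln): third position 2-fold.
Codon 2 AUC (Ile): third position 3-fold.
Codon 3 AUG (Met): third position 1-fold.
Codon 4 UUU (Phe): third position 2-fold.
Codon 5 AUC (Ile): third position 3-fold.
Codon 6 AUA (Ile): third position 3-fold.
Codon 7 CGA (Arg): third position 4-fold.
Codon 8 GUU (Val): third position 4-fold.
Four-fold degenerate third positions: 2.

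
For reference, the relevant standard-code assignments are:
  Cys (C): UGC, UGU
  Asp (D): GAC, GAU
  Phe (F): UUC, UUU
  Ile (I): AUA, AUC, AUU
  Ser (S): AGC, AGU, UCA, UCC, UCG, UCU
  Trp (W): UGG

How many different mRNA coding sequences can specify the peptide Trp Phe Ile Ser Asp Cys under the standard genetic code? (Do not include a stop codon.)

144

Trp: 1 codon.
Phe: 2 codons.
Ile: 3 codons.
Ser: 6 codons.
Asp: 2 codons.
Cys: 2 codons.
1 × 2 × 3 × 6 × 2 × 2 = 144.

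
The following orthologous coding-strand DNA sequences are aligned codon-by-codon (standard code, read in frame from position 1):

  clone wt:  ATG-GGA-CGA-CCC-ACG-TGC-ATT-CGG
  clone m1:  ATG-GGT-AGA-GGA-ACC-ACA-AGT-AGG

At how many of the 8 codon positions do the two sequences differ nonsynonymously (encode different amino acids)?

3

Codon 1: ATG Met / ATG Met — identical.
Codon 2: GGA Gly / GGT Gly — synonymous.
Codon 3: CGA Arg / AGA Arg — synonymous.
Codon 4: CCC Pro / GGA Gly — nonsynonymous.
Codon 5: ACG Thr / ACC Thr — synonymous.
Codon 6: TGC Cys / ACA Thr — nonsynonymous.
Codon 7: ATT Ile / AGT Ser — nonsynonymous.
Codon 8: CGG Arg / AGG Arg — synonymous.
Nonsynonymous differences: 3.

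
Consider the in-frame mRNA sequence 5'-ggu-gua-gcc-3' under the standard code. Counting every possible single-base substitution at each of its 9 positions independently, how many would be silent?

Codon 1 (GGU, Gly): 3 synonymous substitutions.
Codon 2 (GUA, Val): 3 synonymous substitutions.
Codon 3 (GCC, Ala): 3 synonymous substitutions.
Total: 3 + 3 + 3 = 9.

9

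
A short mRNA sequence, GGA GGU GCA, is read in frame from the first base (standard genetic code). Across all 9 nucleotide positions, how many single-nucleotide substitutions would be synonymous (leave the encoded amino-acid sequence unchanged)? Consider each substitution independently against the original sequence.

Codon 1 (GGA, Gly): 3 synonymous substitutions.
Codon 2 (GGU, Gly): 3 synonymous substitutions.
Codon 3 (GCA, Ala): 3 synonymous substitutions.
Total: 3 + 3 + 3 = 9.

9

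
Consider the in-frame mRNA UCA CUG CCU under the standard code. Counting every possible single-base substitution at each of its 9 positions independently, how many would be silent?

10

Codon 1 (UCA, Ser): 3 synonymous substitutions.
Codon 2 (CUG, Leu): 4 synonymous substitutions.
Codon 3 (CCU, Pro): 3 synonymous substitutions.
Total: 3 + 4 + 3 = 10.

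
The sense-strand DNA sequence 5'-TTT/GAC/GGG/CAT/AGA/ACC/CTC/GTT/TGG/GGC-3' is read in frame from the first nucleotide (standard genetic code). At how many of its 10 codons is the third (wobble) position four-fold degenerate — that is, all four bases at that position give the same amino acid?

Codon 1 TTT (Phe): third position 2-fold.
Codon 2 GAC (Asp): third position 2-fold.
Codon 3 GGG (Gly): third position 4-fold.
Codon 4 CAT (His): third position 2-fold.
Codon 5 AGA (Arg): third position 2-fold.
Codon 6 ACC (Thr): third position 4-fold.
Codon 7 CTC (Leu): third position 4-fold.
Codon 8 GTT (Val): third position 4-fold.
Codon 9 TGG (Trp): third position 1-fold.
Codon 10 GGC (Gly): third position 4-fold.
Four-fold degenerate third positions: 5.

5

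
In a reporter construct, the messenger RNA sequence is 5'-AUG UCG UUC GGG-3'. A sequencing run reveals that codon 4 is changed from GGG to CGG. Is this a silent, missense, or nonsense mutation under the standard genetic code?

missense

Position 10 falls in codon 4: GGG → Gly.
After the substitution the codon is CGG → Arg.
Gly ≠ Arg, so this is a missense mutation.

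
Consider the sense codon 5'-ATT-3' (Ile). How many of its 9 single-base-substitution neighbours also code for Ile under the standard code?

Position 1: none → 0 synonymous.
Position 2: none → 0 synonymous.
Position 3: ATC, ATA → 2 synonymous.
Total: 0 + 0 + 2 = 2.

2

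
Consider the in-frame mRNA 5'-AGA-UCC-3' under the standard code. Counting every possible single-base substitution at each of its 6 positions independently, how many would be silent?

5

Codon 1 (AGA, Arg): 2 synonymous substitutions.
Codon 2 (UCC, Ser): 3 synonymous substitutions.
Total: 2 + 3 = 5.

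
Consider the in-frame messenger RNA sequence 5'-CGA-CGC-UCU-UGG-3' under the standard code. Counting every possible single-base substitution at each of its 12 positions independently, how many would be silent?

10

Codon 1 (CGA, Arg): 4 synonymous substitutions.
Codon 2 (CGC, Arg): 3 synonymous substitutions.
Codon 3 (UCU, Ser): 3 synonymous substitutions.
Codon 4 (UGG, Trp): 0 synonymous substitutions.
Total: 4 + 3 + 3 + 0 = 10.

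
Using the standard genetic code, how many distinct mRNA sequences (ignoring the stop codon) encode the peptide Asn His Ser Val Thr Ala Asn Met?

3072

Asn: 2 codons.
His: 2 codons.
Ser: 6 codons.
Val: 4 codons.
Thr: 4 codons.
Ala: 4 codons.
Asn: 2 codons.
Met: 1 codon.
2 × 2 × 6 × 4 × 4 × 4 × 2 × 1 = 3072.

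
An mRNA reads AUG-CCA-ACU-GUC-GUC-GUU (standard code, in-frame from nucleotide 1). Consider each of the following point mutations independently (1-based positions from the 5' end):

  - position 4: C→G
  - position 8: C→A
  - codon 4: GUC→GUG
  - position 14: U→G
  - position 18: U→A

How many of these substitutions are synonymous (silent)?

2

Codon 2: CCA (Pro) → GCA (Ala) — missense.
Codon 3: ACU (Thr) → AAU (Asn) — missense.
Codon 4: GUC (Val) → GUG (Val) — synonymous.
Codon 5: GUC (Val) → GGC (Gly) — missense.
Codon 6: GUU (Val) → GUA (Val) — synonymous.
Synonymous: 2 of 5.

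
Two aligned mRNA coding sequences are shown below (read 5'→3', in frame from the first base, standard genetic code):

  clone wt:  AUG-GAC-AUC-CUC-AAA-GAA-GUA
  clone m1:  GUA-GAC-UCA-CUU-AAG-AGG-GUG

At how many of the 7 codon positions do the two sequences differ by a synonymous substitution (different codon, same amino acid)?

Codon 1: AUG Met / GUA Val — nonsynonymous.
Codon 2: GAC Asp / GAC Asp — identical.
Codon 3: AUC Ile / UCA Ser — nonsynonymous.
Codon 4: CUC Leu / CUU Leu — synonymous.
Codon 5: AAA Lys / AAG Lys — synonymous.
Codon 6: GAA Glu / AGG Arg — nonsynonymous.
Codon 7: GUA Val / GUG Val — synonymous.
Synonymous differences: 3.

3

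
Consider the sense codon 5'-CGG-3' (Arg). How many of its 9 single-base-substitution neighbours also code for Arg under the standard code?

Position 1: AGG → 1 synonymous.
Position 2: none → 0 synonymous.
Position 3: CGU, CGC, CGA → 3 synonymous.
Total: 1 + 0 + 3 = 4.

4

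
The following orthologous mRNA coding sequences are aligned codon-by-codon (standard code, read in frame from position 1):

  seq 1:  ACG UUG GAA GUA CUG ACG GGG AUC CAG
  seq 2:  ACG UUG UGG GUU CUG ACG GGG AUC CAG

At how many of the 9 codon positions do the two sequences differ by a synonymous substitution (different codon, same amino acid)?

1

Codon 1: ACG Thr / ACG Thr — identical.
Codon 2: UUG Leu / UUG Leu — identical.
Codon 3: GAA Glu / UGG Trp — nonsynonymous.
Codon 4: GUA Val / GUU Val — synonymous.
Codon 5: CUG Leu / CUG Leu — identical.
Codon 6: ACG Thr / ACG Thr — identical.
Codon 7: GGG Gly / GGG Gly — identical.
Codon 8: AUC Ile / AUC Ile — identical.
Codon 9: CAG Gln / CAG Gln — identical.
Synonymous differences: 1.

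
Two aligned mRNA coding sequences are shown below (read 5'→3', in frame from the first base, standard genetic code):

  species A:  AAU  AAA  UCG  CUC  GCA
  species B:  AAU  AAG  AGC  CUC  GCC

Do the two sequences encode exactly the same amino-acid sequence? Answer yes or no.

yes

Codon 1: AAU Asn / AAU Asn — identical.
Codon 2: AAA Lys / AAG Lys — synonymous.
Codon 3: UCG Ser / AGC Ser — synonymous.
Codon 4: CUC Leu / CUC Leu — identical.
Codon 5: GCA Ala / GCC Ala — synonymous.
Nonsynonymous differences: 0 → same protein.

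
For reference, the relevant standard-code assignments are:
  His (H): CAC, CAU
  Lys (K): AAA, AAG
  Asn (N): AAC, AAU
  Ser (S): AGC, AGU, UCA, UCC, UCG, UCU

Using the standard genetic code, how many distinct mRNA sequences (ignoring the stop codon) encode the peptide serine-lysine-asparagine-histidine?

48

Ser: 6 codons.
Lys: 2 codons.
Asn: 2 codons.
His: 2 codons.
6 × 2 × 2 × 2 = 48.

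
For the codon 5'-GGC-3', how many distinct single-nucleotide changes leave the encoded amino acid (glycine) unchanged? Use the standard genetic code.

3

Position 1: none → 0 synonymous.
Position 2: none → 0 synonymous.
Position 3: GGT, GGA, GGG → 3 synonymous.
Total: 0 + 0 + 3 = 3.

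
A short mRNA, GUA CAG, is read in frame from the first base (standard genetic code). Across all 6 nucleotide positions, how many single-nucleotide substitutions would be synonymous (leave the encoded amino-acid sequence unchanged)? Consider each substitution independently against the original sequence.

4

Codon 1 (GUA, Val): 3 synonymous substitutions.
Codon 2 (CAG, Gln): 1 synonymous substitution.
Total: 3 + 1 = 4.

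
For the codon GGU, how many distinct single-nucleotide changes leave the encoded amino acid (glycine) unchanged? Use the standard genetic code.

Position 1: none → 0 synonymous.
Position 2: none → 0 synonymous.
Position 3: GGC, GGA, GGG → 3 synonymous.
Total: 0 + 0 + 3 = 3.

3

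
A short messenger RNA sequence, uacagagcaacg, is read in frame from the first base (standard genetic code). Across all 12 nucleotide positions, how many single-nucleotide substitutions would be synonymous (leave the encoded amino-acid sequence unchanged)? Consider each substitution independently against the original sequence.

Codon 1 (UAC, Tyr): 1 synonymous substitution.
Codon 2 (AGA, Arg): 2 synonymous substitutions.
Codon 3 (GCA, Ala): 3 synonymous substitutions.
Codon 4 (ACG, Thr): 3 synonymous substitutions.
Total: 1 + 2 + 3 + 3 = 9.

9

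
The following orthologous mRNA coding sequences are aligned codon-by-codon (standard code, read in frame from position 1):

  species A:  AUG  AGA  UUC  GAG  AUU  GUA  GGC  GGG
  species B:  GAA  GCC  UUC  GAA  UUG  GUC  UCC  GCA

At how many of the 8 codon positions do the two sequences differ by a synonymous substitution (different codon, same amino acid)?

2

Codon 1: AUG Met / GAA Glu — nonsynonymous.
Codon 2: AGA Arg / GCC Ala — nonsynonymous.
Codon 3: UUC Phe / UUC Phe — identical.
Codon 4: GAG Glu / GAA Glu — synonymous.
Codon 5: AUU Ile / UUG Leu — nonsynonymous.
Codon 6: GUA Val / GUC Val — synonymous.
Codon 7: GGC Gly / UCC Ser — nonsynonymous.
Codon 8: GGG Gly / GCA Ala — nonsynonymous.
Synonymous differences: 2.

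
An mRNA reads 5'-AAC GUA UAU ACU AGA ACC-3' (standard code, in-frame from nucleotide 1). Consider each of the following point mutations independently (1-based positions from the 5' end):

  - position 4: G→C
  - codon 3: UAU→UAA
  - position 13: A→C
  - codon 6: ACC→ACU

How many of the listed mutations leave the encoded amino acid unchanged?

2

Codon 2: GUA (Val) → CUA (Leu) — missense.
Codon 3: UAU (Tyr) → UAA (Stop) — nonsense.
Codon 5: AGA (Arg) → CGA (Arg) — synonymous.
Codon 6: ACC (Thr) → ACU (Thr) — synonymous.
Synonymous: 2 of 4.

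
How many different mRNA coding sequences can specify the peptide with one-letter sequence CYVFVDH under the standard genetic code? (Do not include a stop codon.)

512

Cys: 2 codons.
Tyr: 2 codons.
Val: 4 codons.
Phe: 2 codons.
Val: 4 codons.
Asp: 2 codons.
His: 2 codons.
2 × 2 × 4 × 2 × 4 × 2 × 2 = 512.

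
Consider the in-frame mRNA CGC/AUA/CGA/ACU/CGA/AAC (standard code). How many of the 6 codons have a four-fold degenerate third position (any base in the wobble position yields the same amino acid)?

Codon 1 CGC (Arg): third position 4-fold.
Codon 2 AUA (Ile): third position 3-fold.
Codon 3 CGA (Arg): third position 4-fold.
Codon 4 ACU (Thr): third position 4-fold.
Codon 5 CGA (Arg): third position 4-fold.
Codon 6 AAC (Asn): third position 2-fold.
Four-fold degenerate third positions: 4.

4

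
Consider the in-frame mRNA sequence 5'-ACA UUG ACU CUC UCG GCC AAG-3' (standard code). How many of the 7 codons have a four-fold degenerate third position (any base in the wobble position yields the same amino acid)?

5

Codon 1 ACA (Thr): third position 4-fold.
Codon 2 UUG (Leu): third position 2-fold.
Codon 3 ACU (Thr): third position 4-fold.
Codon 4 CUC (Leu): third position 4-fold.
Codon 5 UCG (Ser): third position 4-fold.
Codon 6 GCC (Ala): third position 4-fold.
Codon 7 AAG (Lys): third position 2-fold.
Four-fold degenerate third positions: 5.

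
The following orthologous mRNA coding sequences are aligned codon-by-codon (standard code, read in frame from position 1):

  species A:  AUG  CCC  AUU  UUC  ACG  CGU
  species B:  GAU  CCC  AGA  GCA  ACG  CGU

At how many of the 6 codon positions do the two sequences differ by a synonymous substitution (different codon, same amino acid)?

0

Codon 1: AUG Met / GAU Asp — nonsynonymous.
Codon 2: CCC Pro / CCC Pro — identical.
Codon 3: AUU Ile / AGA Arg — nonsynonymous.
Codon 4: UUC Phe / GCA Ala — nonsynonymous.
Codon 5: ACG Thr / ACG Thr — identical.
Codon 6: CGU Arg / CGU Arg — identical.
Synonymous differences: 0.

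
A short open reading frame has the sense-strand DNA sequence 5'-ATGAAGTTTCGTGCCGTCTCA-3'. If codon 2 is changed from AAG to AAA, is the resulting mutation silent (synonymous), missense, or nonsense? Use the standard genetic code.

silent

Position 6 falls in codon 2: AAG → Lys.
After the substitution the codon is AAA → Lys.
Both encode Lys, so the change is synonymous.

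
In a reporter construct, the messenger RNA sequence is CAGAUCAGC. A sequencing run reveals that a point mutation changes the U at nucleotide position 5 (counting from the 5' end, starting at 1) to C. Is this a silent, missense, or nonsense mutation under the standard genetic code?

missense

Position 5 falls in codon 2: AUC → Ile.
After the substitution the codon is ACC → Thr.
Ile ≠ Thr, so this is a missense mutation.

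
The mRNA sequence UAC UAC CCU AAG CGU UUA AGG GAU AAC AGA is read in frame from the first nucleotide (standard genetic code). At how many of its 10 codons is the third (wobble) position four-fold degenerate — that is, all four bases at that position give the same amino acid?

Codon 1 UAC (Tyr): third position 2-fold.
Codon 2 UAC (Tyr): third position 2-fold.
Codon 3 CCU (Pro): third position 4-fold.
Codon 4 AAG (Lys): third position 2-fold.
Codon 5 CGU (Arg): third position 4-fold.
Codon 6 UUA (Leu): third position 2-fold.
Codon 7 AGG (Arg): third position 2-fold.
Codon 8 GAU (Asp): third position 2-fold.
Codon 9 AAC (Asn): third position 2-fold.
Codon 10 AGA (Arg): third position 2-fold.
Four-fold degenerate third positions: 2.

2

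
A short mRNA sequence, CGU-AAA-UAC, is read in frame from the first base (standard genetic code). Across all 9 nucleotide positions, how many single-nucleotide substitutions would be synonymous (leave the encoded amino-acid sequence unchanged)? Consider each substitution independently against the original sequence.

5

Codon 1 (CGU, Arg): 3 synonymous substitutions.
Codon 2 (AAA, Lys): 1 synonymous substitution.
Codon 3 (UAC, Tyr): 1 synonymous substitution.
Total: 3 + 1 + 1 = 5.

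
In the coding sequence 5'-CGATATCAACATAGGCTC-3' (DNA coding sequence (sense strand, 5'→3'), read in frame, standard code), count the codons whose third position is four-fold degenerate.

2

Codon 1 CGA (Arg): third position 4-fold.
Codon 2 TAT (Tyr): third position 2-fold.
Codon 3 CAA (Gln): third position 2-fold.
Codon 4 CAT (His): third position 2-fold.
Codon 5 AGG (Arg): third position 2-fold.
Codon 6 CTC (Leu): third position 4-fold.
Four-fold degenerate third positions: 2.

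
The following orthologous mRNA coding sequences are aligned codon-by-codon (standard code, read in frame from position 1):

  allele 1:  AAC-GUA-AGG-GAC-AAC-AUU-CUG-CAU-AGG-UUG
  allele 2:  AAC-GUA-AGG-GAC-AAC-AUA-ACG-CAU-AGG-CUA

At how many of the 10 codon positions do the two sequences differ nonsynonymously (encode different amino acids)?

Codon 1: AAC Asn / AAC Asn — identical.
Codon 2: GUA Val / GUA Val — identical.
Codon 3: AGG Arg / AGG Arg — identical.
Codon 4: GAC Asp / GAC Asp — identical.
Codon 5: AAC Asn / AAC Asn — identical.
Codon 6: AUU Ile / AUA Ile — synonymous.
Codon 7: CUG Leu / ACG Thr — nonsynonymous.
Codon 8: CAU His / CAU His — identical.
Codon 9: AGG Arg / AGG Arg — identical.
Codon 10: UUG Leu / CUA Leu — synonymous.
Nonsynonymous differences: 1.

1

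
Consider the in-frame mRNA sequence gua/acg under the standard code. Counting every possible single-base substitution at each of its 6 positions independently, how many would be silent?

6

Codon 1 (GUA, Val): 3 synonymous substitutions.
Codon 2 (ACG, Thr): 3 synonymous substitutions.
Total: 3 + 3 = 6.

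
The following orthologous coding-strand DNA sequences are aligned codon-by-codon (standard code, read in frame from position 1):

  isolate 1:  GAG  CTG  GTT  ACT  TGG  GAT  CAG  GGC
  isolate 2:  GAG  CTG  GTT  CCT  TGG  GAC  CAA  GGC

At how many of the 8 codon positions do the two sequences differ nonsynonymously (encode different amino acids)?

Codon 1: GAG Glu / GAG Glu — identical.
Codon 2: CTG Leu / CTG Leu — identical.
Codon 3: GTT Val / GTT Val — identical.
Codon 4: ACT Thr / CCT Pro — nonsynonymous.
Codon 5: TGG Trp / TGG Trp — identical.
Codon 6: GAT Asp / GAC Asp — synonymous.
Codon 7: CAG Gln / CAA Gln — synonymous.
Codon 8: GGC Gly / GGC Gly — identical.
Nonsynonymous differences: 1.

1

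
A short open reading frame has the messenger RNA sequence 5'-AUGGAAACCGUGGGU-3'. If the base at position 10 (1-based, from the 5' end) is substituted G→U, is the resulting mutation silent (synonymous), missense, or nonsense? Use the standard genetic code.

Position 10 falls in codon 4: GUG → Val.
After the substitution the codon is UUG → Leu.
Val ≠ Leu, so this is a missense mutation.

missense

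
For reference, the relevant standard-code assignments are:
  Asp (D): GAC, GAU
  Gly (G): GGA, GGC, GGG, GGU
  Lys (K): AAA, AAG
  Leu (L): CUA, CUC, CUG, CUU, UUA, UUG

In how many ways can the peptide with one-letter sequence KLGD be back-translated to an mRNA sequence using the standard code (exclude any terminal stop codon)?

Lys: 2 codons.
Leu: 6 codons.
Gly: 4 codons.
Asp: 2 codons.
2 × 6 × 4 × 2 = 96.

96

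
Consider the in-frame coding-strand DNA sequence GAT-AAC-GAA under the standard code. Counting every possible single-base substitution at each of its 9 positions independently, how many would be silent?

3

Codon 1 (GAT, Asp): 1 synonymous substitution.
Codon 2 (AAC, Asn): 1 synonymous substitution.
Codon 3 (GAA, Glu): 1 synonymous substitution.
Total: 1 + 1 + 1 = 3.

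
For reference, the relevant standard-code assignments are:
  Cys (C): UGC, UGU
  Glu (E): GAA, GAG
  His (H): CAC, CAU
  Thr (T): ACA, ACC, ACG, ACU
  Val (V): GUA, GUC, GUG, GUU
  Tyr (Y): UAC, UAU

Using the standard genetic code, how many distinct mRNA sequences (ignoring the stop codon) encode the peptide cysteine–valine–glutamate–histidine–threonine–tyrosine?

256

Cys: 2 codons.
Val: 4 codons.
Glu: 2 codons.
His: 2 codons.
Thr: 4 codons.
Tyr: 2 codons.
2 × 4 × 2 × 2 × 4 × 2 = 256.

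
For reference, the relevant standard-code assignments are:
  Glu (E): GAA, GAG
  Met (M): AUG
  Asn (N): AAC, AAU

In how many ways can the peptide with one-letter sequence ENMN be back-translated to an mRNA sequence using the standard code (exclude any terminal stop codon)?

8

Glu: 2 codons.
Asn: 2 codons.
Met: 1 codon.
Asn: 2 codons.
2 × 2 × 1 × 2 = 8.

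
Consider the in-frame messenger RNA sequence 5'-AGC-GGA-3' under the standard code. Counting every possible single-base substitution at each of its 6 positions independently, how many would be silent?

Codon 1 (AGC, Ser): 1 synonymous substitution.
Codon 2 (GGA, Gly): 3 synonymous substitutions.
Total: 1 + 3 = 4.

4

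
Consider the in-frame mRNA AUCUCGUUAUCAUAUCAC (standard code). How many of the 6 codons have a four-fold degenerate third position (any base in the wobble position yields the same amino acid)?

Codon 1 AUC (Ile): third position 3-fold.
Codon 2 UCG (Ser): third position 4-fold.
Codon 3 UUA (Leu): third position 2-fold.
Codon 4 UCA (Ser): third position 4-fold.
Codon 5 UAU (Tyr): third position 2-fold.
Codon 6 CAC (His): third position 2-fold.
Four-fold degenerate third positions: 2.

2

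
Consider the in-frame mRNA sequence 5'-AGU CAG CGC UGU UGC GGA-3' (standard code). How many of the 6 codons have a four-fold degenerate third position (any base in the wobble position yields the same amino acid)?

2

Codon 1 AGU (Ser): third position 2-fold.
Codon 2 CAG (Gln): third position 2-fold.
Codon 3 CGC (Arg): third position 4-fold.
Codon 4 UGU (Cys): third position 2-fold.
Codon 5 UGC (Cys): third position 2-fold.
Codon 6 GGA (Gly): third position 4-fold.
Four-fold degenerate third positions: 2.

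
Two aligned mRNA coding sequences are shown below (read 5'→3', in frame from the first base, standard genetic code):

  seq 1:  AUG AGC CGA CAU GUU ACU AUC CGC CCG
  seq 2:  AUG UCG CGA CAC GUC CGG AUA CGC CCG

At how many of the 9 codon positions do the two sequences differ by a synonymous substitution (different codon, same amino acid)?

4

Codon 1: AUG Met / AUG Met — identical.
Codon 2: AGC Ser / UCG Ser — synonymous.
Codon 3: CGA Arg / CGA Arg — identical.
Codon 4: CAU His / CAC His — synonymous.
Codon 5: GUU Val / GUC Val — synonymous.
Codon 6: ACU Thr / CGG Arg — nonsynonymous.
Codon 7: AUC Ile / AUA Ile — synonymous.
Codon 8: CGC Arg / CGC Arg — identical.
Codon 9: CCG Pro / CCG Pro — identical.
Synonymous differences: 4.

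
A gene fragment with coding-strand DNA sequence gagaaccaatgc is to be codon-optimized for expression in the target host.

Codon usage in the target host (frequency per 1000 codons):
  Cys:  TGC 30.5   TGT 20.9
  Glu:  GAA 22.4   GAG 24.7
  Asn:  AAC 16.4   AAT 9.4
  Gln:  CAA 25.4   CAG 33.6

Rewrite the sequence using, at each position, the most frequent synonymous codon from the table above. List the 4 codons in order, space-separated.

GAG AAC CAG TGC

Codon 1 (Glu): best is GAG at 24.7.
Codon 2 (Asn): best is AAC at 16.4.
Codon 3 (Gln): best is CAG at 33.6.
Codon 4 (Cys): best is TGC at 30.5.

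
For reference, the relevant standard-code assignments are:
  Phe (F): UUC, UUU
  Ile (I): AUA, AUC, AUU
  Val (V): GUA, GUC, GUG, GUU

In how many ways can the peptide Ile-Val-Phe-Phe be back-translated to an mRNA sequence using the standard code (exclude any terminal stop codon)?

Ile: 3 codons.
Val: 4 codons.
Phe: 2 codons.
Phe: 2 codons.
3 × 4 × 2 × 2 = 48.

48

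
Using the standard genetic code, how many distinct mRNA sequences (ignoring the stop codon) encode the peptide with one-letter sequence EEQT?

Glu: 2 codons.
Glu: 2 codons.
Gln: 2 codons.
Thr: 4 codons.
2 × 2 × 2 × 4 = 32.

32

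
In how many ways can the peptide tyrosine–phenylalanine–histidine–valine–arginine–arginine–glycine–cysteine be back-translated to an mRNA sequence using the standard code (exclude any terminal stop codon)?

Tyr: 2 codons.
Phe: 2 codons.
His: 2 codons.
Val: 4 codons.
Arg: 6 codons.
Arg: 6 codons.
Gly: 4 codons.
Cys: 2 codons.
2 × 2 × 2 × 4 × 6 × 6 × 4 × 2 = 9216.

9216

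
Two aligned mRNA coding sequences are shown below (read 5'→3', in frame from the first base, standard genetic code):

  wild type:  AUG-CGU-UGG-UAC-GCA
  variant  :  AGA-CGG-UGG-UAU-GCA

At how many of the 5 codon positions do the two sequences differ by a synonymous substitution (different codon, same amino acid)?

2

Codon 1: AUG Met / AGA Arg — nonsynonymous.
Codon 2: CGU Arg / CGG Arg — synonymous.
Codon 3: UGG Trp / UGG Trp — identical.
Codon 4: UAC Tyr / UAU Tyr — synonymous.
Codon 5: GCA Ala / GCA Ala — identical.
Synonymous differences: 2.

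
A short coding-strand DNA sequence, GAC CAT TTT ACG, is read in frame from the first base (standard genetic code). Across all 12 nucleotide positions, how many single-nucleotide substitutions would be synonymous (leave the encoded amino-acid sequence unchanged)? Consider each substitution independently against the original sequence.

Codon 1 (GAC, Asp): 1 synonymous substitution.
Codon 2 (CAT, His): 1 synonymous substitution.
Codon 3 (TTT, Phe): 1 synonymous substitution.
Codon 4 (ACG, Thr): 3 synonymous substitutions.
Total: 1 + 1 + 1 + 3 = 6.

6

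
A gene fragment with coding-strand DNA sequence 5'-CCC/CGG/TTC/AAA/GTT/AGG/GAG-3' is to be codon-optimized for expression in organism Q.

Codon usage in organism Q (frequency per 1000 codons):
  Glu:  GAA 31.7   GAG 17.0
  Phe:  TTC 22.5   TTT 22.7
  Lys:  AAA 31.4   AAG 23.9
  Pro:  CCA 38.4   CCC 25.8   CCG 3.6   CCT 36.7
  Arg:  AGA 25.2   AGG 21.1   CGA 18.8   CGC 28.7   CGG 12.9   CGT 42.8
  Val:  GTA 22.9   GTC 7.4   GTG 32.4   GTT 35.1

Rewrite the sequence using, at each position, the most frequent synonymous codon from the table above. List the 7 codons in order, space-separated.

CCA CGT TTT AAA GTT CGT GAA

Codon 1 (Pro): best is CCA at 38.4.
Codon 2 (Arg): best is CGT at 42.8.
Codon 3 (Phe): best is TTT at 22.7.
Codon 4 (Lys): best is AAA at 31.4.
Codon 5 (Val): best is GTT at 35.1.
Codon 6 (Arg): best is CGT at 42.8.
Codon 7 (Glu): best is GAA at 31.7.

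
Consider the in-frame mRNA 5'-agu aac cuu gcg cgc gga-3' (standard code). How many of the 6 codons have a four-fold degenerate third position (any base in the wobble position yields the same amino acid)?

4

Codon 1 AGU (Ser): third position 2-fold.
Codon 2 AAC (Asn): third position 2-fold.
Codon 3 CUU (Leu): third position 4-fold.
Codon 4 GCG (Ala): third position 4-fold.
Codon 5 CGC (Arg): third position 4-fold.
Codon 6 GGA (Gly): third position 4-fold.
Four-fold degenerate third positions: 4.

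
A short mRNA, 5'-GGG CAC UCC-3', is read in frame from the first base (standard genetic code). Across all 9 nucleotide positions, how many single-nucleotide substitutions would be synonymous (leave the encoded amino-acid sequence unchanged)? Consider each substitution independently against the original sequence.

7

Codon 1 (GGG, Gly): 3 synonymous substitutions.
Codon 2 (CAC, His): 1 synonymous substitution.
Codon 3 (UCC, Ser): 3 synonymous substitutions.
Total: 3 + 1 + 3 = 7.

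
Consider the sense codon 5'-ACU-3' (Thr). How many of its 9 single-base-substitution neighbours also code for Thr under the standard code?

Position 1: none → 0 synonymous.
Position 2: none → 0 synonymous.
Position 3: ACC, ACA, ACG → 3 synonymous.
Total: 0 + 0 + 3 = 3.

3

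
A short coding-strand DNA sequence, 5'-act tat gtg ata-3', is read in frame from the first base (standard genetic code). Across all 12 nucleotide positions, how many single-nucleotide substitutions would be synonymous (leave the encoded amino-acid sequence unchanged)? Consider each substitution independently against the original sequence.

9

Codon 1 (ACT, Thr): 3 synonymous substitutions.
Codon 2 (TAT, Tyr): 1 synonymous substitution.
Codon 3 (GTG, Val): 3 synonymous substitutions.
Codon 4 (ATA, Ile): 2 synonymous substitutions.
Total: 3 + 1 + 3 + 2 = 9.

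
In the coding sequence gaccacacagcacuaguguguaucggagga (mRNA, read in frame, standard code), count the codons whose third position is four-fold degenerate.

Codon 1 GAC (Asp): third position 2-fold.
Codon 2 CAC (His): third position 2-fold.
Codon 3 ACA (Thr): third position 4-fold.
Codon 4 GCA (Ala): third position 4-fold.
Codon 5 CUA (Leu): third position 4-fold.
Codon 6 GUG (Val): third position 4-fold.
Codon 7 UGU (Cys): third position 2-fold.
Codon 8 AUC (Ile): third position 3-fold.
Codon 9 GGA (Gly): third position 4-fold.
Codon 10 GGA (Gly): third position 4-fold.
Four-fold degenerate third positions: 6.

6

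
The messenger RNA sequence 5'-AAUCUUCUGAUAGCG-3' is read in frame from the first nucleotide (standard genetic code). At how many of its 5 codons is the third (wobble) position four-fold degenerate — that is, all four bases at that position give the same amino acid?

Codon 1 AAU (Asn): third position 2-fold.
Codon 2 CUU (Leu): third position 4-fold.
Codon 3 CUG (Leu): third position 4-fold.
Codon 4 AUA (Ile): third position 3-fold.
Codon 5 GCG (Ala): third position 4-fold.
Four-fold degenerate third positions: 3.

3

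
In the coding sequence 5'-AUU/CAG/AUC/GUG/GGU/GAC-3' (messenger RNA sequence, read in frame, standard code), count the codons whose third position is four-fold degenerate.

Codon 1 AUU (Ile): third position 3-fold.
Codon 2 CAG (Gln): third position 2-fold.
Codon 3 AUC (Ile): third position 3-fold.
Codon 4 GUG (Val): third position 4-fold.
Codon 5 GGU (Gly): third position 4-fold.
Codon 6 GAC (Asp): third position 2-fold.
Four-fold degenerate third positions: 2.

2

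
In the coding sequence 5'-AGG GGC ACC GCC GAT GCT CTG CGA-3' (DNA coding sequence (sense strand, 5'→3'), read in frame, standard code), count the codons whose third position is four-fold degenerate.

6

Codon 1 AGG (Arg): third position 2-fold.
Codon 2 GGC (Gly): third position 4-fold.
Codon 3 ACC (Thr): third position 4-fold.
Codon 4 GCC (Ala): third position 4-fold.
Codon 5 GAT (Asp): third position 2-fold.
Codon 6 GCT (Ala): third position 4-fold.
Codon 7 CTG (Leu): third position 4-fold.
Codon 8 CGA (Arg): third position 4-fold.
Four-fold degenerate third positions: 6.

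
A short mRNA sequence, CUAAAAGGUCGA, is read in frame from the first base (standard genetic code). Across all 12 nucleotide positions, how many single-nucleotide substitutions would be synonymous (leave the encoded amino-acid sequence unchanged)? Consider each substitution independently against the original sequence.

12

Codon 1 (CUA, Leu): 4 synonymous substitutions.
Codon 2 (AAA, Lys): 1 synonymous substitution.
Codon 3 (GGU, Gly): 3 synonymous substitutions.
Codon 4 (CGA, Arg): 4 synonymous substitutions.
Total: 4 + 1 + 3 + 4 = 12.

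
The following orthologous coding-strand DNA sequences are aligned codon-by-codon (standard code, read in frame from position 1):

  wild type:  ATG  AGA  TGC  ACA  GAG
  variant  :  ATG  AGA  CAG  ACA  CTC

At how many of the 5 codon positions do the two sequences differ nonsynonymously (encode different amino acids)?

2

Codon 1: ATG Met / ATG Met — identical.
Codon 2: AGA Arg / AGA Arg — identical.
Codon 3: TGC Cys / CAG Gln — nonsynonymous.
Codon 4: ACA Thr / ACA Thr — identical.
Codon 5: GAG Glu / CTC Leu — nonsynonymous.
Nonsynonymous differences: 2.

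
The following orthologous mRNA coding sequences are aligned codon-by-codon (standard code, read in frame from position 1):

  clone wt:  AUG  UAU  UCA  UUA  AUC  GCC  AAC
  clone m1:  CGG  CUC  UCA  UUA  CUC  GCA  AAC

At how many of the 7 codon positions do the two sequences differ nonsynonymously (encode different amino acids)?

3

Codon 1: AUG Met / CGG Arg — nonsynonymous.
Codon 2: UAU Tyr / CUC Leu — nonsynonymous.
Codon 3: UCA Ser / UCA Ser — identical.
Codon 4: UUA Leu / UUA Leu — identical.
Codon 5: AUC Ile / CUC Leu — nonsynonymous.
Codon 6: GCC Ala / GCA Ala — synonymous.
Codon 7: AAC Asn / AAC Asn — identical.
Nonsynonymous differences: 3.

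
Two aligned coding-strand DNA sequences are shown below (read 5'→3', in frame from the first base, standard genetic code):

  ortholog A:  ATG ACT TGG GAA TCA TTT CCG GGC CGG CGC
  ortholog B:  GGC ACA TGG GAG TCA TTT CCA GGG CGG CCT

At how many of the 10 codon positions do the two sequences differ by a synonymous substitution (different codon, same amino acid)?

Codon 1: ATG Met / GGC Gly — nonsynonymous.
Codon 2: ACT Thr / ACA Thr — synonymous.
Codon 3: TGG Trp / TGG Trp — identical.
Codon 4: GAA Glu / GAG Glu — synonymous.
Codon 5: TCA Ser / TCA Ser — identical.
Codon 6: TTT Phe / TTT Phe — identical.
Codon 7: CCG Pro / CCA Pro — synonymous.
Codon 8: GGC Gly / GGG Gly — synonymous.
Codon 9: CGG Arg / CGG Arg — identical.
Codon 10: CGC Arg / CCT Pro — nonsynonymous.
Synonymous differences: 4.

4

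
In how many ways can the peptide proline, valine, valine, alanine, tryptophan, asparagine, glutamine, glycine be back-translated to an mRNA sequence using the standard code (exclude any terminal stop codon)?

4096

Pro: 4 codons.
Val: 4 codons.
Val: 4 codons.
Ala: 4 codons.
Trp: 1 codon.
Asn: 2 codons.
Gln: 2 codons.
Gly: 4 codons.
4 × 4 × 4 × 4 × 1 × 2 × 2 × 4 = 4096.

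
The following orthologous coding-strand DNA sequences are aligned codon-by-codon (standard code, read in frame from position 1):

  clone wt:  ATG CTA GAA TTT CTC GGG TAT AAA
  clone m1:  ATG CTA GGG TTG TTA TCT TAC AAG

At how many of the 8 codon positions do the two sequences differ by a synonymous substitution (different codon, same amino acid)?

3

Codon 1: ATG Met / ATG Met — identical.
Codon 2: CTA Leu / CTA Leu — identical.
Codon 3: GAA Glu / GGG Gly — nonsynonymous.
Codon 4: TTT Phe / TTG Leu — nonsynonymous.
Codon 5: CTC Leu / TTA Leu — synonymous.
Codon 6: GGG Gly / TCT Ser — nonsynonymous.
Codon 7: TAT Tyr / TAC Tyr — synonymous.
Codon 8: AAA Lys / AAG Lys — synonymous.
Synonymous differences: 3.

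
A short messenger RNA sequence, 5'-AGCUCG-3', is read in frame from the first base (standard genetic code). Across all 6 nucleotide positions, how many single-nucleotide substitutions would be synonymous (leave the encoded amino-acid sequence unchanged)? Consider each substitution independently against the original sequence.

4

Codon 1 (AGC, Ser): 1 synonymous substitution.
Codon 2 (UCG, Ser): 3 synonymous substitutions.
Total: 1 + 3 = 4.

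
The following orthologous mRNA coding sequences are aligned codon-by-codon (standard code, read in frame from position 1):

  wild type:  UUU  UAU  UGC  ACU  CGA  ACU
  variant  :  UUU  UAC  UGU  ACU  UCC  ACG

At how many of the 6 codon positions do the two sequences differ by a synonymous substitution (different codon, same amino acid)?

Codon 1: UUU Phe / UUU Phe — identical.
Codon 2: UAU Tyr / UAC Tyr — synonymous.
Codon 3: UGC Cys / UGU Cys — synonymous.
Codon 4: ACU Thr / ACU Thr — identical.
Codon 5: CGA Arg / UCC Ser — nonsynonymous.
Codon 6: ACU Thr / ACG Thr — synonymous.
Synonymous differences: 3.

3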